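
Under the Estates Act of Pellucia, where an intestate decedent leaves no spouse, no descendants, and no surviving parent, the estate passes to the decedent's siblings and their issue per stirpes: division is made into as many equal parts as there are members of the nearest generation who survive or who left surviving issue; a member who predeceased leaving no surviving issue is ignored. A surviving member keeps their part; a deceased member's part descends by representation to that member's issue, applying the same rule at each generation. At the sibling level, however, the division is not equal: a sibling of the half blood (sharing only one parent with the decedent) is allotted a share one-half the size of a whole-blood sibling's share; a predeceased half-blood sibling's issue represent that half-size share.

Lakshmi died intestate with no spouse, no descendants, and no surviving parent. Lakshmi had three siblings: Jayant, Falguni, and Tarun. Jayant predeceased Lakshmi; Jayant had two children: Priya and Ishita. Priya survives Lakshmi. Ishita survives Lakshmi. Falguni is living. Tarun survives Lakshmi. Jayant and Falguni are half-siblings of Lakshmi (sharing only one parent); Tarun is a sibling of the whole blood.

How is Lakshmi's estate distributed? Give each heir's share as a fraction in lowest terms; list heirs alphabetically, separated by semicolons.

Falguni 1/4; Ishita 1/8; Priya 1/8; Tarun 1/2

No spouse, descendants, or parent survives, so the estate passes to Lakshmi's siblings per stirpes.
Half-blood siblings count for one-half the weight of whole-blood siblings at the initial division.
Dividing 1 in proportion to weights (total weight 2): Jayant (weight 1/2) → 1/4; Falguni (weight 1/2) → 1/4; Tarun (weight 1) → 1/2.
Jayant predeceased; the 1/4 allotted to Jayant's branch passes to Jayant's issue by representation.
The 1/4 is divided into 2 equal shares of 1/8 among Priya, Ishita.
Priya is living and takes 1/8.
Ishita is living and takes 1/8.
Falguni is living and takes 1/4.
Tarun is living and takes 1/2.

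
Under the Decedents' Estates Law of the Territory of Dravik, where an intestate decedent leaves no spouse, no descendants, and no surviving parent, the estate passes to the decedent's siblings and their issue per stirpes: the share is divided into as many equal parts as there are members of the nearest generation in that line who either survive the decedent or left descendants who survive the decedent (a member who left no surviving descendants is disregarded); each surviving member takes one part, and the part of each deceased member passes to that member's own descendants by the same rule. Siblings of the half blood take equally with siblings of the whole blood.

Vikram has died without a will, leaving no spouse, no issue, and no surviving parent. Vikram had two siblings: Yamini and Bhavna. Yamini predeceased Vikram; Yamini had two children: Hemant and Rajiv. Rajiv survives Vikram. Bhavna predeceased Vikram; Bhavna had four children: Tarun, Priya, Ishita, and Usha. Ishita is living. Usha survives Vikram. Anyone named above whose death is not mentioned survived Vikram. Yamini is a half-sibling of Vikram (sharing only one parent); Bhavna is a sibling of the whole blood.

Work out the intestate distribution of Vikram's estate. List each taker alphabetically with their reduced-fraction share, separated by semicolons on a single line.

Hemant 1/4; Ishita 1/8; Priya 1/8; Rajiv 1/4; Tarun 1/8; Usha 1/8

No spouse, descendants, or parent survives, so the estate passes to Vikram's siblings per stirpes.
Half-blood and whole-blood siblings take equally under the stated rule.
The estate is divided into 2 equal shares of 1/2 among Yamini, Bhavna.
Yamini predeceased; the 1/2 allotted to Yamini's branch passes to Yamini's issue by representation.
The 1/2 is divided into 2 equal shares of 1/4 among Hemant, Rajiv.
Hemant is living and takes 1/4.
Rajiv is living and takes 1/4.
Bhavna predeceased; the 1/2 allotted to Bhavna's branch passes to Bhavna's issue by representation.
The 1/2 is divided into 4 equal shares of 1/8 among Tarun, Priya, Ishita, Usha.
Tarun is living and takes 1/8.
Priya is living and takes 1/8.
Ishita is living and takes 1/8.
Usha is living and takes 1/8.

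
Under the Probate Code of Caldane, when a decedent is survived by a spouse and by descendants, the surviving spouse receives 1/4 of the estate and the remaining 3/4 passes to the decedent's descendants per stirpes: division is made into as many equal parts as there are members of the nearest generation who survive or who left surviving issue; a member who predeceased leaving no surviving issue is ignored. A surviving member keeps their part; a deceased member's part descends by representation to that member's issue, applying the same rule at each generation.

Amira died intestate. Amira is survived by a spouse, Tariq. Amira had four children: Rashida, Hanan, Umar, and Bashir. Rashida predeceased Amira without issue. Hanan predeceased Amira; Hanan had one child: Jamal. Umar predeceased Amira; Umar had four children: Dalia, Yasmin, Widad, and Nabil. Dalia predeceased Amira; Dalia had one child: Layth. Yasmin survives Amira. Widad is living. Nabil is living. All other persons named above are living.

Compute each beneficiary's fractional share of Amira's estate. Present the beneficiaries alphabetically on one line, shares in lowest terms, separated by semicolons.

Bashir 1/4; Jamal 1/4; Layth 1/16; Nabil 1/16; Tariq 1/4; Widad 1/16; Yasmin 1/16

Tariq, as surviving spouse, takes 1/4.
The remaining 3/4 passes to Amira's descendants per stirpes.
Rashida left no surviving issue, so that branch lapses and is disregarded.
The 3/4 is divided into 3 equal shares of 1/4 among Hanan, Umar, Bashir.
Hanan predeceased; the 1/4 allotted to Hanan's branch passes to Hanan's issue by representation.
Jamal is the sole taker at this level and receives the full 1/4.
Umar predeceased; the 1/4 allotted to Umar's branch passes to Umar's issue by representation.
The 1/4 is divided into 4 equal shares of 1/16 among Dalia, Yasmin, Widad, Nabil.
Dalia predeceased; the 1/16 allotted to Dalia's branch passes to Dalia's issue by representation.
Layth is the sole taker at this level and receives the full 1/16.
Yasmin is living and takes 1/16.
Widad is living and takes 1/16.
Nabil is living and takes 1/16.
Bashir is living and takes 1/4.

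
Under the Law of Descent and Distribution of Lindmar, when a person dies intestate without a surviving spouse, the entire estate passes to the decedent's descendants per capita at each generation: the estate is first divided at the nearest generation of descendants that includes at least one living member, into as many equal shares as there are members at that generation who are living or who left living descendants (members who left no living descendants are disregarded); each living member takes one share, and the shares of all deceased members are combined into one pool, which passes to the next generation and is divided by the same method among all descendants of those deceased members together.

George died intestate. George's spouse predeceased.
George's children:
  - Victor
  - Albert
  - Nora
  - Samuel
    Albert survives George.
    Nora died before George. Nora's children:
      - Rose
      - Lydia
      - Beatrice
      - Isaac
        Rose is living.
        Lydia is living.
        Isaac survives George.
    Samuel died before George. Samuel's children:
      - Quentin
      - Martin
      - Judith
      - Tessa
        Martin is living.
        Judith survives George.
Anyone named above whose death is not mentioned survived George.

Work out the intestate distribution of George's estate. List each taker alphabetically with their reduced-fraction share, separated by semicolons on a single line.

There is no surviving spouse, so the entire estate passes to George's descendants per capita at each generation.
At generation 1 (Victor, Albert, Nora, Samuel) there are 4 shares of (1)/4 = 1/4 each.
Living: Victor and Albert — each takes 1/4.
Deceased: Nora and Samuel. Their combined 1/2 is pooled and carried to generation 2.
At generation 2 (Rose, Lydia, Beatrice, Isaac, Quentin, Martin, Judith, Tessa) there are 8 shares of (1/2)/8 = 1/16 each.
Living: Rose, Lydia, Beatrice, Isaac, Quentin, Martin, Judith, and Tessa — each takes 1/16.

Albert 1/4; Beatrice 1/16; Isaac 1/16; Judith 1/16; Lydia 1/16; Martin 1/16; Quentin 1/16; Rose 1/16; Tessa 1/16; Victor 1/4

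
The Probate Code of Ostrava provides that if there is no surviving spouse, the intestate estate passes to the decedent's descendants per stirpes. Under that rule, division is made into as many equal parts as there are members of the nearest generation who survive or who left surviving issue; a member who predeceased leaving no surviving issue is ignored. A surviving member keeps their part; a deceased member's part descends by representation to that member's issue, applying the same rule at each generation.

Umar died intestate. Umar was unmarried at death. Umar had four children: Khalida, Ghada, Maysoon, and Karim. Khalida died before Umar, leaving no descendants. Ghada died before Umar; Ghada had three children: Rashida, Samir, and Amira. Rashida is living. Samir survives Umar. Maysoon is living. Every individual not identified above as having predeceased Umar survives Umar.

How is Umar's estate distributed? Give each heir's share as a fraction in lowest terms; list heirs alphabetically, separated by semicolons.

There is no surviving spouse, so the entire estate passes to Umar's descendants per stirpes.
Khalida left no surviving issue, so that branch lapses and is disregarded.
The estate is divided into 3 equal shares of 1/3 among Ghada, Maysoon, Karim.
Ghada predeceased; the 1/3 allotted to Ghada's branch passes to Ghada's issue by representation.
The 1/3 is divided into 3 equal shares of 1/9 among Rashida, Samir, Amira.
Rashida is living and takes 1/9.
Samir is living and takes 1/9.
Amira is living and takes 1/9.
Maysoon is living and takes 1/3.
Karim is living and takes 1/3.

Amira 1/9; Karim 1/3; Maysoon 1/3; Rashida 1/9; Samir 1/9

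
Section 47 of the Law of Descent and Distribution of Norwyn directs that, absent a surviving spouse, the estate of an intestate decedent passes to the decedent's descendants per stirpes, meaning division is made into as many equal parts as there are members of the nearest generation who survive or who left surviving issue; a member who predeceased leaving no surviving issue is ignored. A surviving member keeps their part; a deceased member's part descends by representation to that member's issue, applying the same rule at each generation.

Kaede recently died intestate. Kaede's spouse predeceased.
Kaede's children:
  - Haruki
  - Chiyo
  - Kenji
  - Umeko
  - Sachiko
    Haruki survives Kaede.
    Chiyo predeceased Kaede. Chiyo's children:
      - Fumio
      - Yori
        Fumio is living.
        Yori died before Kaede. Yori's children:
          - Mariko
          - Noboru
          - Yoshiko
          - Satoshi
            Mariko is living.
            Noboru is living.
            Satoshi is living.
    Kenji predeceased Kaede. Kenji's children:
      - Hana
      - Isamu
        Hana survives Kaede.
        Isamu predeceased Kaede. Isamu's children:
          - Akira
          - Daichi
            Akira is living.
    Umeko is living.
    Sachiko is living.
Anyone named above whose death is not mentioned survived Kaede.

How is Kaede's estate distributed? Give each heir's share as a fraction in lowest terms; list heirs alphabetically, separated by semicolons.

There is no surviving spouse, so the entire estate passes to Kaede's descendants per stirpes.
The estate is divided into 5 equal shares of 1/5 among Haruki, Chiyo, Kenji, Umeko, Sachiko.
Haruki is living and takes 1/5.
Chiyo predeceased; the 1/5 allotted to Chiyo's branch passes to Chiyo's issue by representation.
The 1/5 is divided into 2 equal shares of 1/10 among Fumio, Yori.
Fumio is living and takes 1/10.
Yori predeceased; the 1/10 allotted to Yori's branch passes to Yori's issue by representation.
The 1/10 is divided into 4 equal shares of 1/40 among Mariko, Noboru, Yoshiko, Satoshi.
Mariko is living and takes 1/40.
Noboru is living and takes 1/40.
Yoshiko is living and takes 1/40.
Satoshi is living and takes 1/40.
Kenji predeceased; the 1/5 allotted to Kenji's branch passes to Kenji's issue by representation.
The 1/5 is divided into 2 equal shares of 1/10 among Hana, Isamu.
Hana is living and takes 1/10.
Isamu predeceased; the 1/10 allotted to Isamu's branch passes to Isamu's issue by representation.
The 1/10 is divided into 2 equal shares of 1/20 among Akira, Daichi.
Akira is living and takes 1/20.
Daichi is living and takes 1/20.
Umeko is living and takes 1/5.
Sachiko is living and takes 1/5.

Akira 1/20; Daichi 1/20; Fumio 1/10; Hana 1/10; Haruki 1/5; Mariko 1/40; Noboru 1/40; Sachiko 1/5; Satoshi 1/40; Umeko 1/5; Yoshiko 1/40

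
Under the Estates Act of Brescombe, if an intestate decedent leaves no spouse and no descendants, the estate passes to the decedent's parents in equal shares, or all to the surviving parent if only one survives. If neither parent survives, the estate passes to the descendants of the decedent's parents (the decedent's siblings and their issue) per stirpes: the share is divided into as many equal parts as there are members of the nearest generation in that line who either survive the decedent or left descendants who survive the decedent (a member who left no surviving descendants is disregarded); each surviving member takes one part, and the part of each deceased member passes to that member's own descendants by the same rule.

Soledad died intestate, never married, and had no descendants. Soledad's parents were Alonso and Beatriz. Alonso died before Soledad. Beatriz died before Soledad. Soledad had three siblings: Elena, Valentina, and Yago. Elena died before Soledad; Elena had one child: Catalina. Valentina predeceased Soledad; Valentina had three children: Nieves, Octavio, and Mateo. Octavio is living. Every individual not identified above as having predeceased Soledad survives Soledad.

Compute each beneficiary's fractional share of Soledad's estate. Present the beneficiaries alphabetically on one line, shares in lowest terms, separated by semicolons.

Catalina 1/3; Mateo 1/9; Nieves 1/9; Octavio 1/9; Yago 1/3

Neither parent survives and there are no descendants, so the estate passes to Soledad's siblings and their issue per stirpes.
The estate is divided into 3 equal shares of 1/3 among Elena, Valentina, Yago.
Elena predeceased; the 1/3 allotted to Elena's branch passes to Elena's issue by representation.
Catalina is the sole taker at this level and receives the full 1/3.
Valentina predeceased; the 1/3 allotted to Valentina's branch passes to Valentina's issue by representation.
The 1/3 is divided into 3 equal shares of 1/9 among Nieves, Octavio, Mateo.
Nieves is living and takes 1/9.
Octavio is living and takes 1/9.
Mateo is living and takes 1/9.
Yago is living and takes 1/3.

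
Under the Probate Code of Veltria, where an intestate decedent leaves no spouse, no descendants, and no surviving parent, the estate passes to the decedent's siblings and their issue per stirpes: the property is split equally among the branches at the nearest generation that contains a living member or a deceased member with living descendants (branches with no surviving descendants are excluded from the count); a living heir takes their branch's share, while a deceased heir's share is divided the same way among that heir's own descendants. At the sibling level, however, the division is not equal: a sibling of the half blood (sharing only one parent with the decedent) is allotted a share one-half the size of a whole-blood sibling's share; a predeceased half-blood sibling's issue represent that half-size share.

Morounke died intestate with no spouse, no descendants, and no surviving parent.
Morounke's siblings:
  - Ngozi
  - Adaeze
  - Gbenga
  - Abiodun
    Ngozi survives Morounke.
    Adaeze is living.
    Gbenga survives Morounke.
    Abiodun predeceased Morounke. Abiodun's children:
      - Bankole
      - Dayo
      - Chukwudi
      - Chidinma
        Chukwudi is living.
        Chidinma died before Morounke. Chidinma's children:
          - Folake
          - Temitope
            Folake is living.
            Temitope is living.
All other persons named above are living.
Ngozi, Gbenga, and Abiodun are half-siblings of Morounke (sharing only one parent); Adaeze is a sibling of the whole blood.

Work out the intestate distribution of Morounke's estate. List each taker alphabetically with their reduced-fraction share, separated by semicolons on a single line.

No spouse, descendants, or parent survives, so the estate passes to Morounke's siblings per stirpes.
Half-blood siblings count for one-half the weight of whole-blood siblings at the initial division.
Dividing 1 in proportion to weights (total weight 5/2): Ngozi (weight 1/2) → 1/5; Adaeze (weight 1) → 2/5; Gbenga (weight 1/2) → 1/5; Abiodun (weight 1/2) → 1/5.
Ngozi is living and takes 1/5.
Adaeze is living and takes 2/5.
Gbenga is living and takes 1/5.
Abiodun predeceased; the 1/5 allotted to Abiodun's branch passes to Abiodun's issue by representation.
The 1/5 is divided into 4 equal shares of 1/20 among Bankole, Dayo, Chukwudi, Chidinma.
Bankole is living and takes 1/20.
Dayo is living and takes 1/20.
Chukwudi is living and takes 1/20.
Chidinma predeceased; the 1/20 allotted to Chidinma's branch passes to Chidinma's issue by representation.
The 1/20 is divided into 2 equal shares of 1/40 among Folake, Temitope.
Folake is living and takes 1/40.
Temitope is living and takes 1/40.

Adaeze 2/5; Bankole 1/20; Chukwudi 1/20; Dayo 1/20; Folake 1/40; Gbenga 1/5; Ngozi 1/5; Temitope 1/40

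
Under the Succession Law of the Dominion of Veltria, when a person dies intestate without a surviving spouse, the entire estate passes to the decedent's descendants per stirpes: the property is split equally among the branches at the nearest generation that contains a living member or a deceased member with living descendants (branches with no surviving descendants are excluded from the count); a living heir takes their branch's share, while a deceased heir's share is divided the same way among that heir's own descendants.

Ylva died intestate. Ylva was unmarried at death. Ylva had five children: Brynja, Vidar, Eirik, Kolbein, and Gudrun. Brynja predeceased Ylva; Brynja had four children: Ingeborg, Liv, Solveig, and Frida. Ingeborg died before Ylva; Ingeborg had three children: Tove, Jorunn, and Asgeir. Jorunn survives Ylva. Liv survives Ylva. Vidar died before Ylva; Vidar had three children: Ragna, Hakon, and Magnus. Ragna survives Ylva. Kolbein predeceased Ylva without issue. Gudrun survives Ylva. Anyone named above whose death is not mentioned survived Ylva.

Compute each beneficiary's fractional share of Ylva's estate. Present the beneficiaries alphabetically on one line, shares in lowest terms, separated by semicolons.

There is no surviving spouse, so the entire estate passes to Ylva's descendants per stirpes.
Kolbein left no surviving issue, so that branch lapses and is disregarded.
The estate is divided into 4 equal shares of 1/4 among Brynja, Vidar, Eirik, Gudrun.
Brynja predeceased; the 1/4 allotted to Brynja's branch passes to Brynja's issue by representation.
The 1/4 is divided into 4 equal shares of 1/16 among Ingeborg, Liv, Solveig, Frida.
Ingeborg predeceased; the 1/16 allotted to Ingeborg's branch passes to Ingeborg's issue by representation.
The 1/16 is divided into 3 equal shares of 1/48 among Tove, Jorunn, Asgeir.
Tove is living and takes 1/48.
Jorunn is living and takes 1/48.
Asgeir is living and takes 1/48.
Liv is living and takes 1/16.
Solveig is living and takes 1/16.
Frida is living and takes 1/16.
Vidar predeceased; the 1/4 allotted to Vidar's branch passes to Vidar's issue by representation.
The 1/4 is divided into 3 equal shares of 1/12 among Ragna, Hakon, Magnus.
Ragna is living and takes 1/12.
Hakon is living and takes 1/12.
Magnus is living and takes 1/12.
Eirik is living and takes 1/4.
Gudrun is living and takes 1/4.

Asgeir 1/48; Eirik 1/4; Frida 1/16; Gudrun 1/4; Hakon 1/12; Jorunn 1/48; Liv 1/16; Magnus 1/12; Ragna 1/12; Solveig 1/16; Tove 1/48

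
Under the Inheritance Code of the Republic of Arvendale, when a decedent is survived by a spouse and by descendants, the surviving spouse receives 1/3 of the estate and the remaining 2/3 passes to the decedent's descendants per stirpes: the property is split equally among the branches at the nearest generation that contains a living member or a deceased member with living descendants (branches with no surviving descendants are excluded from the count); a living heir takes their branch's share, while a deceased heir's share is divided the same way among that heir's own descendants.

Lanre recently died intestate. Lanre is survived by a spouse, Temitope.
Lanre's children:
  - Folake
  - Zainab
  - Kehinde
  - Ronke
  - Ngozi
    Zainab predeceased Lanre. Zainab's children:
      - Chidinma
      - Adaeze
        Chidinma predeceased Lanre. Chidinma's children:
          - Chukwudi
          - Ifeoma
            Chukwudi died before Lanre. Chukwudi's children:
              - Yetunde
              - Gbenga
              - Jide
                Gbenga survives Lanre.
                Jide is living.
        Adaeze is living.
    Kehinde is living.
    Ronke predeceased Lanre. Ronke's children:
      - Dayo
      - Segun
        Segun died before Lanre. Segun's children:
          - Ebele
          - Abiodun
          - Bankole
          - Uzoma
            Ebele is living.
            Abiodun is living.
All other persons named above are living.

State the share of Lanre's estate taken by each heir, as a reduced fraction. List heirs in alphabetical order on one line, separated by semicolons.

Abiodun 1/60; Adaeze 1/15; Bankole 1/60; Dayo 1/15; Ebele 1/60; Folake 2/15; Gbenga 1/90; Ifeoma 1/30; Jide 1/90; Kehinde 2/15; Ngozi 2/15; Temitope 1/3; Uzoma 1/60; Yetunde 1/90

Temitope, as surviving spouse, takes 1/3.
The remaining 2/3 passes to Lanre's descendants per stirpes.
The 2/3 is divided into 5 equal shares of 2/15 among Folake, Zainab, Kehinde, Ronke, Ngozi.
Folake is living and takes 2/15.
Zainab predeceased; the 2/15 allotted to Zainab's branch passes to Zainab's issue by representation.
The 2/15 is divided into 2 equal shares of 1/15 among Chidinma, Adaeze.
Chidinma predeceased; the 1/15 allotted to Chidinma's branch passes to Chidinma's issue by representation.
The 1/15 is divided into 2 equal shares of 1/30 among Chukwudi, Ifeoma.
Chukwudi predeceased; the 1/30 allotted to Chukwudi's branch passes to Chukwudi's issue by representation.
The 1/30 is divided into 3 equal shares of 1/90 among Yetunde, Gbenga, Jide.
Yetunde is living and takes 1/90.
Gbenga is living and takes 1/90.
Jide is living and takes 1/90.
Ifeoma is living and takes 1/30.
Adaeze is living and takes 1/15.
Kehinde is living and takes 2/15.
Ronke predeceased; the 2/15 allotted to Ronke's branch passes to Ronke's issue by representation.
The 2/15 is divided into 2 equal shares of 1/15 among Dayo, Segun.
Dayo is living and takes 1/15.
Segun predeceased; the 1/15 allotted to Segun's branch passes to Segun's issue by representation.
The 1/15 is divided into 4 equal shares of 1/60 among Ebele, Abiodun, Bankole, Uzoma.
Ebele is living and takes 1/60.
Abiodun is living and takes 1/60.
Bankole is living and takes 1/60.
Uzoma is living and takes 1/60.
Ngozi is living and takes 2/15.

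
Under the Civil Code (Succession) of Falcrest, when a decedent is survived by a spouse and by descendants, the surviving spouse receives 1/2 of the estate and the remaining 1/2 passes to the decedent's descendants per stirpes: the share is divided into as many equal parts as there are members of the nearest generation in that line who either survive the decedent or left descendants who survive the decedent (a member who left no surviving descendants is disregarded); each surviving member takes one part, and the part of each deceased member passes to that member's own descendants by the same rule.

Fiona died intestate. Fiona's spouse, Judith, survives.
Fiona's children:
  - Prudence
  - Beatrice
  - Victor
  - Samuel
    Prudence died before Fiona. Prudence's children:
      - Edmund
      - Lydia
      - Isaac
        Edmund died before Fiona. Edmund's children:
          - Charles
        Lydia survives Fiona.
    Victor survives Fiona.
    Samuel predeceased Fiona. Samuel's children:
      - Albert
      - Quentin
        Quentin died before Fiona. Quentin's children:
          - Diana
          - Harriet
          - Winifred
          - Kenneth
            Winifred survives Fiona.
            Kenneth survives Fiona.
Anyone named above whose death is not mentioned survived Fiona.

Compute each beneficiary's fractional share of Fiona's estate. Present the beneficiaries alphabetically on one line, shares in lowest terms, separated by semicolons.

Judith, as surviving spouse, takes 1/2.
The remaining 1/2 passes to Fiona's descendants per stirpes.
The 1/2 is divided into 4 equal shares of 1/8 among Prudence, Beatrice, Victor, Samuel.
Prudence predeceased; the 1/8 allotted to Prudence's branch passes to Prudence's issue by representation.
The 1/8 is divided into 3 equal shares of 1/24 among Edmund, Lydia, Isaac.
Edmund predeceased; the 1/24 allotted to Edmund's branch passes to Edmund's issue by representation.
Charles is the sole taker at this level and receives the full 1/24.
Lydia is living and takes 1/24.
Isaac is living and takes 1/24.
Beatrice is living and takes 1/8.
Victor is living and takes 1/8.
Samuel predeceased; the 1/8 allotted to Samuel's branch passes to Samuel's issue by representation.
The 1/8 is divided into 2 equal shares of 1/16 among Albert, Quentin.
Albert is living and takes 1/16.
Quentin predeceased; the 1/16 allotted to Quentin's branch passes to Quentin's issue by representation.
The 1/16 is divided into 4 equal shares of 1/64 among Diana, Harriet, Winifred, Kenneth.
Diana is living and takes 1/64.
Harriet is living and takes 1/64.
Winifred is living and takes 1/64.
Kenneth is living and takes 1/64.

Albert 1/16; Beatrice 1/8; Charles 1/24; Diana 1/64; Harriet 1/64; Isaac 1/24; Judith 1/2; Kenneth 1/64; Lydia 1/24; Victor 1/8; Winifred 1/64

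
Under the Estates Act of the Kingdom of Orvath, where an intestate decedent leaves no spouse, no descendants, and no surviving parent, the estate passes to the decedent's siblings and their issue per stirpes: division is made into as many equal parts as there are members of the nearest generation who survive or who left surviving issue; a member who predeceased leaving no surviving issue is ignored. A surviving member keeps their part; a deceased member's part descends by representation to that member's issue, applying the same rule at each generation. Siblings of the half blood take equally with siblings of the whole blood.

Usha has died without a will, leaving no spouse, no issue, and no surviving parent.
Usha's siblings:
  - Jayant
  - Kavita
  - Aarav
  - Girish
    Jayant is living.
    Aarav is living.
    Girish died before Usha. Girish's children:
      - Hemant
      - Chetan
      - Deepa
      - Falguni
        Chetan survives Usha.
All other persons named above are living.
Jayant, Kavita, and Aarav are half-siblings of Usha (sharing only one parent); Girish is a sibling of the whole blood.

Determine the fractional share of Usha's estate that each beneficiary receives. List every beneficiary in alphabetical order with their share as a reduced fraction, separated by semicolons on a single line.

No spouse, descendants, or parent survives, so the estate passes to Usha's siblings per stirpes.
Half-blood and whole-blood siblings take equally under the stated rule.
The estate is divided into 4 equal shares of 1/4 among Jayant, Kavita, Aarav, Girish.
Jayant is living and takes 1/4.
Kavita is living and takes 1/4.
Aarav is living and takes 1/4.
Girish predeceased; the 1/4 allotted to Girish's branch passes to Girish's issue by representation.
The 1/4 is divided into 4 equal shares of 1/16 among Hemant, Chetan, Deepa, Falguni.
Hemant is living and takes 1/16.
Chetan is living and takes 1/16.
Deepa is living and takes 1/16.
Falguni is living and takes 1/16.

Aarav 1/4; Chetan 1/16; Deepa 1/16; Falguni 1/16; Hemant 1/16; Jayant 1/4; Kavita 1/4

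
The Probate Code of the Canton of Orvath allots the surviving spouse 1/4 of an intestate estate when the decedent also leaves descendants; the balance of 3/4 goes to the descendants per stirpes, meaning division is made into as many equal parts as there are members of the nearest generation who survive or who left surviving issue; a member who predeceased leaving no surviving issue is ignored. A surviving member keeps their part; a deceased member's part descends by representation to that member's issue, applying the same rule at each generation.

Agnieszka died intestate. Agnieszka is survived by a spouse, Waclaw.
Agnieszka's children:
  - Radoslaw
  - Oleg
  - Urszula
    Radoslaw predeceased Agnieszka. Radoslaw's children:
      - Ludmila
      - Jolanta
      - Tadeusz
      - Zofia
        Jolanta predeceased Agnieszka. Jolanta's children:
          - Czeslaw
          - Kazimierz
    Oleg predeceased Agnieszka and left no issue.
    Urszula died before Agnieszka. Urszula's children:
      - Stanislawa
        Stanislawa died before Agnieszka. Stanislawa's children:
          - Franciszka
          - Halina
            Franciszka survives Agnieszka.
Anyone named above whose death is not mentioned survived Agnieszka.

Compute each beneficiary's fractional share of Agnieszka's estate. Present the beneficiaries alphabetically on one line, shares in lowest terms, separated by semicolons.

Waclaw, as surviving spouse, takes 1/4.
The remaining 3/4 passes to Agnieszka's descendants per stirpes.
Oleg left no surviving issue, so that branch lapses and is disregarded.
The 3/4 is divided into 2 equal shares of 3/8 among Radoslaw, Urszula.
Radoslaw predeceased; the 3/8 allotted to Radoslaw's branch passes to Radoslaw's issue by representation.
The 3/8 is divided into 4 equal shares of 3/32 among Ludmila, Jolanta, Tadeusz, Zofia.
Ludmila is living and takes 3/32.
Jolanta predeceased; the 3/32 allotted to Jolanta's branch passes to Jolanta's issue by representation.
The 3/32 is divided into 2 equal shares of 3/64 among Czeslaw, Kazimierz.
Czeslaw is living and takes 3/64.
Kazimierz is living and takes 3/64.
Tadeusz is living and takes 3/32.
Zofia is living and takes 3/32.
Urszula predeceased; the 3/8 allotted to Urszula's branch passes to Urszula's issue by representation.
Stanislawa's line is the sole branch at this level, so the full 3/8 passes to Stanislawa's issue by representation.
The 3/8 is divided into 2 equal shares of 3/16 among Franciszka, Halina.
Franciszka is living and takes 3/16.
Halina is living and takes 3/16.

Czeslaw 3/64; Franciszka 3/16; Halina 3/16; Kazimierz 3/64; Ludmila 3/32; Tadeusz 3/32; Waclaw 1/4; Zofia 3/32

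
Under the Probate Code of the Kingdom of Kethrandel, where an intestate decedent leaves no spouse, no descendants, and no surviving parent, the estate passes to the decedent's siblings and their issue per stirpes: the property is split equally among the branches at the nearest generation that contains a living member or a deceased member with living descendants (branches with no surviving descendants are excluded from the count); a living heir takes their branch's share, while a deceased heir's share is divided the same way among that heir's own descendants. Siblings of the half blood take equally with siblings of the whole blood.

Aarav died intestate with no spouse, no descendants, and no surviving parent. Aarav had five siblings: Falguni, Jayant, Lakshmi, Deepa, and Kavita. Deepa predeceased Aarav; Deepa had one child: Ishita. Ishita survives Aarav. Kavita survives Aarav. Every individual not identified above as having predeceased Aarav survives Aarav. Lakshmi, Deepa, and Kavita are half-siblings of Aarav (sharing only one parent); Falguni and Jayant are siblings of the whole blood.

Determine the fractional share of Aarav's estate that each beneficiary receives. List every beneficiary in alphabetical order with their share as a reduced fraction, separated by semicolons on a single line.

Falguni 1/5; Ishita 1/5; Jayant 1/5; Kavita 1/5; Lakshmi 1/5

No spouse, descendants, or parent survives, so the estate passes to Aarav's siblings per stirpes.
Half-blood and whole-blood siblings take equally under the stated rule.
The estate is divided into 5 equal shares of 1/5 among Falguni, Jayant, Lakshmi, Deepa, Kavita.
Falguni is living and takes 1/5.
Jayant is living and takes 1/5.
Lakshmi is living and takes 1/5.
Deepa predeceased; the 1/5 allotted to Deepa's branch passes to Deepa's issue by representation.
Ishita is the sole taker at this level and receives the full 1/5.
Kavita is living and takes 1/5.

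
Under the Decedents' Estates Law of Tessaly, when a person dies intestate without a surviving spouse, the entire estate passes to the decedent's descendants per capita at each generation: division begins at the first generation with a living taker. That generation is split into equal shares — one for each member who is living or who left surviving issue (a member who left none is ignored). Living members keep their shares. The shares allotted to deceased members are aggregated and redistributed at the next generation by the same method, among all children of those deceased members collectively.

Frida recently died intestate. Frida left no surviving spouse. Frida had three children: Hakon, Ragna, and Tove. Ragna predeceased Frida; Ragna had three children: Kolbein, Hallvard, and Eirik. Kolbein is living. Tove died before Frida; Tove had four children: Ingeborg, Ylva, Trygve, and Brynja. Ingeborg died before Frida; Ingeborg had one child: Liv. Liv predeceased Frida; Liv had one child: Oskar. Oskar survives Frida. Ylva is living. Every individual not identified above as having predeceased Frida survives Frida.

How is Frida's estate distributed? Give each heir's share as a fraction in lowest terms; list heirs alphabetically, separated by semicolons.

Brynja 2/21; Eirik 2/21; Hakon 1/3; Hallvard 2/21; Kolbein 2/21; Oskar 2/21; Trygve 2/21; Ylva 2/21

There is no surviving spouse, so the entire estate passes to Frida's descendants per capita at each generation.
At generation 1 (Hakon, Ragna, Tove) there are 3 shares of (1)/3 = 1/3 each.
Living: Hakon — each takes 1/3.
Deceased: Ragna and Tove. Their combined 2/3 is pooled and carried to generation 2.
At generation 2 (Kolbein, Hallvard, Eirik, Ingeborg, Ylva, Trygve, Brynja) there are 7 shares of (2/3)/7 = 2/21 each.
Living: Kolbein, Hallvard, Eirik, Ylva, Trygve, and Brynja — each takes 2/21.
Deceased: Ingeborg. That 2/21 share is carried to generation 3.
At generation 3 (Liv) there are 1 shares of (2/21)/1 = 2/21 each.
Deceased: Liv. That 2/21 share is carried to generation 4.
At generation 4 (Oskar) there are 1 shares of (2/21)/1 = 2/21 each.
Living: Oskar — each takes 2/21.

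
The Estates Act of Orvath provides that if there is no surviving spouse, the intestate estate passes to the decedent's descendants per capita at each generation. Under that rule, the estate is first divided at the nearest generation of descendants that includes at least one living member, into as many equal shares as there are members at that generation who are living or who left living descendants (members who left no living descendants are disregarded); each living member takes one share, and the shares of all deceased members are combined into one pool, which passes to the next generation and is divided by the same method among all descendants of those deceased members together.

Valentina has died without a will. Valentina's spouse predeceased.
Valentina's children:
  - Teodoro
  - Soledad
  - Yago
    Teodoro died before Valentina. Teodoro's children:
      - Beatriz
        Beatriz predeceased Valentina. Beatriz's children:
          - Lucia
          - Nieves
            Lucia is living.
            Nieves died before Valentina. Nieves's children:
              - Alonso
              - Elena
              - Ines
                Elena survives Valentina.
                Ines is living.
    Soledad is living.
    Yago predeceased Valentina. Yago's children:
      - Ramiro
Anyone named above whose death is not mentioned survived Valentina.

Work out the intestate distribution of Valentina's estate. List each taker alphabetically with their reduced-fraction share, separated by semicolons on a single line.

There is no surviving spouse, so the entire estate passes to Valentina's descendants per capita at each generation.
At generation 1 (Teodoro, Soledad, Yago) there are 3 shares of (1)/3 = 1/3 each.
Living: Soledad — each takes 1/3.
Deceased: Teodoro and Yago. Their combined 2/3 is pooled and carried to generation 2.
At generation 2 (Beatriz, Ramiro) there are 2 shares of (2/3)/2 = 1/3 each.
Living: Ramiro — each takes 1/3.
Deceased: Beatriz. That 1/3 share is carried to generation 3.
At generation 3 (Lucia, Nieves) there are 2 shares of (1/3)/2 = 1/6 each.
Living: Lucia — each takes 1/6.
Deceased: Nieves. That 1/6 share is carried to generation 4.
At generation 4 (Alonso, Elena, Ines) there are 3 shares of (1/6)/3 = 1/18 each.
Living: Alonso, Elena, and Ines — each takes 1/18.

Alonso 1/18; Elena 1/18; Ines 1/18; Lucia 1/6; Ramiro 1/3; Soledad 1/3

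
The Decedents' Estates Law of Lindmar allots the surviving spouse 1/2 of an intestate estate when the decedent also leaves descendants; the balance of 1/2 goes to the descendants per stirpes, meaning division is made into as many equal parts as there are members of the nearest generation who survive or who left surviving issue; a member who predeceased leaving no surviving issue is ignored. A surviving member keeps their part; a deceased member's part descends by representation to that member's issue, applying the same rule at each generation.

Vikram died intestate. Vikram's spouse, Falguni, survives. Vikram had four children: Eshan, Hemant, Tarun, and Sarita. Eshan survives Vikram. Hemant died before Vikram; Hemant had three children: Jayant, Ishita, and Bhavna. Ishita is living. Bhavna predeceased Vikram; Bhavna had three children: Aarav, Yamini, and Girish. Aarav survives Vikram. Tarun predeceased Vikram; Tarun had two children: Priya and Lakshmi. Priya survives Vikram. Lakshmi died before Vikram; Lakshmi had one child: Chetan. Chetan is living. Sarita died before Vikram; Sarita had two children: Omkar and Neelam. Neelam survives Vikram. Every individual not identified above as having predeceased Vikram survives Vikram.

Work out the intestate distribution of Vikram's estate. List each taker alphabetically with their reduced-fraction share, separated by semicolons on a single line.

Aarav 1/72; Chetan 1/16; Eshan 1/8; Falguni 1/2; Girish 1/72; Ishita 1/24; Jayant 1/24; Neelam 1/16; Omkar 1/16; Priya 1/16; Yamini 1/72

Falguni, as surviving spouse, takes 1/2.
The remaining 1/2 passes to Vikram's descendants per stirpes.
The 1/2 is divided into 4 equal shares of 1/8 among Eshan, Hemant, Tarun, Sarita.
Eshan is living and takes 1/8.
Hemant predeceased; the 1/8 allotted to Hemant's branch passes to Hemant's issue by representation.
The 1/8 is divided into 3 equal shares of 1/24 among Jayant, Ishita, Bhavna.
Jayant is living and takes 1/24.
Ishita is living and takes 1/24.
Bhavna predeceased; the 1/24 allotted to Bhavna's branch passes to Bhavna's issue by representation.
The 1/24 is divided into 3 equal shares of 1/72 among Aarav, Yamini, Girish.
Aarav is living and takes 1/72.
Yamini is living and takes 1/72.
Girish is living and takes 1/72.
Tarun predeceased; the 1/8 allotted to Tarun's branch passes to Tarun's issue by representation.
The 1/8 is divided into 2 equal shares of 1/16 among Priya, Lakshmi.
Priya is living and takes 1/16.
Lakshmi predeceased; the 1/16 allotted to Lakshmi's branch passes to Lakshmi's issue by representation.
Chetan is the sole taker at this level and receives the full 1/16.
Sarita predeceased; the 1/8 allotted to Sarita's branch passes to Sarita's issue by representation.
The 1/8 is divided into 2 equal shares of 1/16 among Omkar, Neelam.
Omkar is living and takes 1/16.
Neelam is living and takes 1/16.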